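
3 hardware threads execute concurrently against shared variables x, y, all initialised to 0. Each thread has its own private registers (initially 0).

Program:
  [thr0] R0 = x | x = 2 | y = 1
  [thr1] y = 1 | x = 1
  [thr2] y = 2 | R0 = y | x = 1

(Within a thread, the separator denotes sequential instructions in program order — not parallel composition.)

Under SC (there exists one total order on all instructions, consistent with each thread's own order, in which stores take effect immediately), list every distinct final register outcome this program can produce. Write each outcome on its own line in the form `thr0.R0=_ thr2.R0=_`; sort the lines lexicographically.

outcome vector order: (thr0.R0,thr2.R0)
|SC outcomes| = 4

thr0.R0=0 thr2.R0=1
thr0.R0=0 thr2.R0=2
thr0.R0=1 thr2.R0=1
thr0.R0=1 thr2.R0=2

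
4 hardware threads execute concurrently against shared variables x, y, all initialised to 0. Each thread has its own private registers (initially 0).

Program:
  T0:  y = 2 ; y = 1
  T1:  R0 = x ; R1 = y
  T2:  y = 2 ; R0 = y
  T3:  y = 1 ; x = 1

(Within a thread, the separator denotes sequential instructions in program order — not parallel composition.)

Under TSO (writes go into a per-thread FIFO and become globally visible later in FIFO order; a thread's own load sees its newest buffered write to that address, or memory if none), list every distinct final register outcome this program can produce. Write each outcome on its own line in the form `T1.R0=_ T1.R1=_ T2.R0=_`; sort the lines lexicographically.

outcome vector order: (T1.R0,T1.R1,T2.R0)
|TSO outcomes| = 10

T1.R0=0 T1.R1=0 T2.R0=1
T1.R0=0 T1.R1=0 T2.R0=2
T1.R0=0 T1.R1=1 T2.R0=1
T1.R0=0 T1.R1=1 T2.R0=2
T1.R0=0 T1.R1=2 T2.R0=1
T1.R0=0 T1.R1=2 T2.R0=2
T1.R0=1 T1.R1=1 T2.R0=1
T1.R0=1 T1.R1=1 T2.R0=2
T1.R0=1 T1.R1=2 T2.R0=1
T1.R0=1 T1.R1=2 T2.R0=2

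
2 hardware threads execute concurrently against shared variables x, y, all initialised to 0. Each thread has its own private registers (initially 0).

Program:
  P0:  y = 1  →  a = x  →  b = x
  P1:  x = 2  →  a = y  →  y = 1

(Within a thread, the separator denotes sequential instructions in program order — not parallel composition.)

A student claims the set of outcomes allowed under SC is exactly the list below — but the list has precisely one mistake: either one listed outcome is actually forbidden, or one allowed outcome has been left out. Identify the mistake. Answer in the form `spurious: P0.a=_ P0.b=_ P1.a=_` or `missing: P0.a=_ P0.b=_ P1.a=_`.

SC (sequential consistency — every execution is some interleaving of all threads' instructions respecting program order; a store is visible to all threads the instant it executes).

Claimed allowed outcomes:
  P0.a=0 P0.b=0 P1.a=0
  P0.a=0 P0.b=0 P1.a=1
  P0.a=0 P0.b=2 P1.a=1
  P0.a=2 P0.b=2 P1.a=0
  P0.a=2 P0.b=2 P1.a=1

spurious: P0.a=0 P0.b=0 P1.a=0

outcome vector order: (P0.a,P0.b,P1.a)
under SC → (0,0,1); (0,2,1); (2,2,0); (2,2,1)
claimed∖SC = {(0,0,0)}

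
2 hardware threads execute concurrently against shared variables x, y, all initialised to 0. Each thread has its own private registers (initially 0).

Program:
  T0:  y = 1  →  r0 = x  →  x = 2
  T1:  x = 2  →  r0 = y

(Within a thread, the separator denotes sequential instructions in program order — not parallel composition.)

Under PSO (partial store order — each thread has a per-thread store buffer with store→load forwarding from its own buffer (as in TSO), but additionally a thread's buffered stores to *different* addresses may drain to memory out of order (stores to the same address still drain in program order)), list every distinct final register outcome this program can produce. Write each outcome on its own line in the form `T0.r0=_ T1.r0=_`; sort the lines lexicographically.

outcome vector order: (T0.r0,T1.r0)
|PSO outcomes| = 4

T0.r0=0 T1.r0=0
T0.r0=0 T1.r0=1
T0.r0=2 T1.r0=0
T0.r0=2 T1.r0=1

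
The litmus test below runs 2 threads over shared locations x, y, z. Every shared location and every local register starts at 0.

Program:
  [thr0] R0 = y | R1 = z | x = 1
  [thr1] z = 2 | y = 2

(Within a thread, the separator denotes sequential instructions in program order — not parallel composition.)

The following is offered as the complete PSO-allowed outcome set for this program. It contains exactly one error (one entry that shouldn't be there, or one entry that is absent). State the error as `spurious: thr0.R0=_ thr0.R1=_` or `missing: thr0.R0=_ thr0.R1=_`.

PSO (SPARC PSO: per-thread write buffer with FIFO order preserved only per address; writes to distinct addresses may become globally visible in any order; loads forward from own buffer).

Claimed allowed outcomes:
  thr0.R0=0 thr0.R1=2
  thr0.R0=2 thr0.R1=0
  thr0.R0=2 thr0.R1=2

missing: thr0.R0=0 thr0.R1=0

outcome vector order: (thr0.R0,thr0.R1)
[PSO] allowed = {0/0; 0/2; 2/0; 2/2}
PSO∖claimed = {0/0}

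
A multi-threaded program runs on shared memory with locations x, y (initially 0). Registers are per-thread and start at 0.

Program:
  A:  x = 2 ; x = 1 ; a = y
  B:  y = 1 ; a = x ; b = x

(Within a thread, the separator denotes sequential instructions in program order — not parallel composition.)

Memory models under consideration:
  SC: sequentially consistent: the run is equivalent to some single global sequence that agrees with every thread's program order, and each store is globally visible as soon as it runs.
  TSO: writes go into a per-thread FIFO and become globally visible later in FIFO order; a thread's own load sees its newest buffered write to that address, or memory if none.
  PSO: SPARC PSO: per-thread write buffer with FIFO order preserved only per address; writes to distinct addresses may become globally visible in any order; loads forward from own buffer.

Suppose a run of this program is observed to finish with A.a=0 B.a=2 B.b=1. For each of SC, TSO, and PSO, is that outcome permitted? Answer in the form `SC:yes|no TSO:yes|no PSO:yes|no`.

SC:no TSO:yes PSO:yes

outcome vector order: (A.a,B.a,B.b)
under SC → <0 1 1> <1 0 0> <1 0 1> <1 0 2> <1 1 1> <1 2 1> <1 2 2>
under TSO → <0 0 0> <0 0 1> <0 0 2> <0 1 1> <0 2 1> <0 2 2> <1 0 0> <1 0 1> <1 0 2> <1 1 1> <1 2 1> <1 2 2>
under PSO → <0 0 0> <0 0 1> <0 0 2> <0 1 1> <0 2 1> <0 2 2> <1 0 0> <1 0 1> <1 0 2> <1 1 1> <1 2 1> <1 2 2>
target <0 2 1> ∈ {TSO,PSO}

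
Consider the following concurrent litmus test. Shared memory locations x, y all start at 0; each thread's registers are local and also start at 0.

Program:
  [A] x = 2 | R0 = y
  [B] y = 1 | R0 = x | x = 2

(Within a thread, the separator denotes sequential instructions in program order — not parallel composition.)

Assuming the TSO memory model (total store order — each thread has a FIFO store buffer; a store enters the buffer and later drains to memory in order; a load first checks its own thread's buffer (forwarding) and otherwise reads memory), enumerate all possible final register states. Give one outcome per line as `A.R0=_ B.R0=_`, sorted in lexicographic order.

outcome vector order: (A.R0,B.R0)
|TSO outcomes| = 4

A.R0=0 B.R0=0
A.R0=0 B.R0=2
A.R0=1 B.R0=0
A.R0=1 B.R0=2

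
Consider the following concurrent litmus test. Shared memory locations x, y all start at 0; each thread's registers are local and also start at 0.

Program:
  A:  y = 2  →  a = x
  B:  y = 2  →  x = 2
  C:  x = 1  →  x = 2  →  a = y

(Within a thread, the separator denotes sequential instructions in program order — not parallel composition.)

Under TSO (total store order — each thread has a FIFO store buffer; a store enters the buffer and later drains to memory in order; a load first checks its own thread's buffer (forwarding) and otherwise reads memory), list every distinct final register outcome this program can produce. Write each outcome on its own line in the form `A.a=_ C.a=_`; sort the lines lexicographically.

A.a=0 C.a=0
A.a=0 C.a=2
A.a=1 C.a=0
A.a=1 C.a=2
A.a=2 C.a=0
A.a=2 C.a=2

outcome vector order: (A.a,C.a)
|TSO outcomes| = 6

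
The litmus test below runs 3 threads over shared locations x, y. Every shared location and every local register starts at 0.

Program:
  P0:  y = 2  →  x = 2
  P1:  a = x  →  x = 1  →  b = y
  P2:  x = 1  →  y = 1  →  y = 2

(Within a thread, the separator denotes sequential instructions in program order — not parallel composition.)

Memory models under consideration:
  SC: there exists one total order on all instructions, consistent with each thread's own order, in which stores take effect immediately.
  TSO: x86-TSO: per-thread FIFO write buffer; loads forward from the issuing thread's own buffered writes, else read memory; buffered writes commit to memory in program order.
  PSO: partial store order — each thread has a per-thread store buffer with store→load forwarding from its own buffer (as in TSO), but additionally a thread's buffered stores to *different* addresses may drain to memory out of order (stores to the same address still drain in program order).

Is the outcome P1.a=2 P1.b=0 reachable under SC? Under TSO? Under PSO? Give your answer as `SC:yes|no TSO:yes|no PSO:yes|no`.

SC:no TSO:no PSO:yes

outcome vector order: (P1.a,P1.b)
SC: 8 outcomes — {<0 0> <0 1> <0 2> <1 0> <1 1> <1 2> <2 1> <2 2>}
TSO: 8 outcomes — {<0 0> <0 1> <0 2> <1 0> <1 1> <1 2> <2 1> <2 2>}
PSO: 9 outcomes — {<0 0> <0 1> <0 2> <1 0> <1 1> <1 2> <2 0> <2 1> <2 2>}
target <2 0> ∈ {PSO}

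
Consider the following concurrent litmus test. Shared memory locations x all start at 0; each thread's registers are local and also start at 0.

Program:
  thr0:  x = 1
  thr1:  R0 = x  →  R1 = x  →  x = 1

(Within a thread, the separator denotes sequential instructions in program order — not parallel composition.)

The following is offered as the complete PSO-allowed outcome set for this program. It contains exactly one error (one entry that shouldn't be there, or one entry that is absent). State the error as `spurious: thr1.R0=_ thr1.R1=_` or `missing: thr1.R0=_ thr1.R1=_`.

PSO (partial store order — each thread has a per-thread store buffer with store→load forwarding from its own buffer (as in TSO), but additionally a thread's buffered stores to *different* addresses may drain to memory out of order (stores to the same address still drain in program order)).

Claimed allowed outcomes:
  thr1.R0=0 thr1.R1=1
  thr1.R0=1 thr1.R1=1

missing: thr1.R0=0 thr1.R1=0

outcome vector order: (thr1.R0,thr1.R1)
[PSO] allowed = {00; 01; 11}
PSO∖claimed = {00}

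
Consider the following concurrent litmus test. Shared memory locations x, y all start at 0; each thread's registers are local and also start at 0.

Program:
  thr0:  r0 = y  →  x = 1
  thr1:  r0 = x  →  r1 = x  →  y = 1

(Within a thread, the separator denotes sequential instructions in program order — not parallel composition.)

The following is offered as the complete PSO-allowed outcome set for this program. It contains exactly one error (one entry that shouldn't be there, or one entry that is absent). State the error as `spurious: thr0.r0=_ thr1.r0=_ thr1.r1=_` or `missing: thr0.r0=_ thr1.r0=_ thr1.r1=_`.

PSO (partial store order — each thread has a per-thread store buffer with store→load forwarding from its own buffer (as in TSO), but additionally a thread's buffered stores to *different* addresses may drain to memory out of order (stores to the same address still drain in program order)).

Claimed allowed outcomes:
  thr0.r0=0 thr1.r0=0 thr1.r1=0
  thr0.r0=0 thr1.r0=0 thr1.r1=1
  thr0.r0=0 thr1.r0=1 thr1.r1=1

missing: thr0.r0=1 thr1.r0=0 thr1.r1=0

outcome vector order: (thr0.r0,thr1.r0,thr1.r1)
under PSO → (0,0,0); (0,0,1); (0,1,1); (1,0,0)
PSO∖claimed = {(1,0,0)}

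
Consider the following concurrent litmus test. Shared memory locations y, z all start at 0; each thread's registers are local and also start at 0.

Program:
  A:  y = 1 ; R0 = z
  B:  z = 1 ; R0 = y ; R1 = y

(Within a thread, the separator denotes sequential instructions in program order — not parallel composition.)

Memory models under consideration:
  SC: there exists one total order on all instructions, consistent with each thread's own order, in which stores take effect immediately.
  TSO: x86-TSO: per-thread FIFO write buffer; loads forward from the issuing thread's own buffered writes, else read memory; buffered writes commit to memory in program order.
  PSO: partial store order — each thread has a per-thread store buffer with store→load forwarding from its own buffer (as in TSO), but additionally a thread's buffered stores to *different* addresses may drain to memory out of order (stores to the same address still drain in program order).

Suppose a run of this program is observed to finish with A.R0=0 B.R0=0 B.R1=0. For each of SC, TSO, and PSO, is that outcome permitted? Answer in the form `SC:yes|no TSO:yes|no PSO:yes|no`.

SC:no TSO:yes PSO:yes

outcome vector order: (A.R0,B.R0,B.R1)
SC: 4 outcomes — {011 100 101 111}
TSO: 6 outcomes — {000 001 011 100 101 111}
PSO: 6 outcomes — {000 001 011 100 101 111}
target 000 ∈ {TSO,PSO}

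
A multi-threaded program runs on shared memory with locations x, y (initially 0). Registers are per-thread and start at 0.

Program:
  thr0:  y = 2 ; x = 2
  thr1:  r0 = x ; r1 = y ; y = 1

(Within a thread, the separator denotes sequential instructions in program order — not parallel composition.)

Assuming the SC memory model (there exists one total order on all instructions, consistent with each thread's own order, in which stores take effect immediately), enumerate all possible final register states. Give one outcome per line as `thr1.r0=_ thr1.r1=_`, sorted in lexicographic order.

outcome vector order: (thr1.r0,thr1.r1)
|SC outcomes| = 3

thr1.r0=0 thr1.r1=0
thr1.r0=0 thr1.r1=2
thr1.r0=2 thr1.r1=2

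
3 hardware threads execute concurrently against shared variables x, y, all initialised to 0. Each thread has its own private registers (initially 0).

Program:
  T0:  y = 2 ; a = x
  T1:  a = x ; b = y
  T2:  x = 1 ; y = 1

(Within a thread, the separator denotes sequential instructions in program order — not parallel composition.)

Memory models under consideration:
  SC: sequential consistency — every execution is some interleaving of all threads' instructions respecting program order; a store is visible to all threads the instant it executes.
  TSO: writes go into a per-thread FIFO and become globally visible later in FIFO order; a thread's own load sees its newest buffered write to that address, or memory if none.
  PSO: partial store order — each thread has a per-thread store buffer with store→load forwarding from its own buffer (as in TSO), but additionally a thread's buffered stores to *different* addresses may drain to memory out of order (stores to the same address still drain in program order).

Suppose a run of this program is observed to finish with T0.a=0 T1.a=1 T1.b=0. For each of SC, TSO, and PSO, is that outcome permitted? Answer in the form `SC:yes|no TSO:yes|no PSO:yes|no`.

outcome vector order: (T0.a,T1.a,T1.b)
under SC → (0,0,0); (0,0,1); (0,0,2); (0,1,1); (0,1,2); (1,0,0); (1,0,1); (1,0,2); (1,1,0); (1,1,1); (1,1,2)
under TSO → (0,0,0); (0,0,1); (0,0,2); (0,1,0); (0,1,1); (0,1,2); (1,0,0); (1,0,1); (1,0,2); (1,1,0); (1,1,1); (1,1,2)
under PSO → (0,0,0); (0,0,1); (0,0,2); (0,1,0); (0,1,1); (0,1,2); (1,0,0); (1,0,1); (1,0,2); (1,1,0); (1,1,1); (1,1,2)
target (0,1,0) ∈ {TSO,PSO}

SC:no TSO:yes PSO:yes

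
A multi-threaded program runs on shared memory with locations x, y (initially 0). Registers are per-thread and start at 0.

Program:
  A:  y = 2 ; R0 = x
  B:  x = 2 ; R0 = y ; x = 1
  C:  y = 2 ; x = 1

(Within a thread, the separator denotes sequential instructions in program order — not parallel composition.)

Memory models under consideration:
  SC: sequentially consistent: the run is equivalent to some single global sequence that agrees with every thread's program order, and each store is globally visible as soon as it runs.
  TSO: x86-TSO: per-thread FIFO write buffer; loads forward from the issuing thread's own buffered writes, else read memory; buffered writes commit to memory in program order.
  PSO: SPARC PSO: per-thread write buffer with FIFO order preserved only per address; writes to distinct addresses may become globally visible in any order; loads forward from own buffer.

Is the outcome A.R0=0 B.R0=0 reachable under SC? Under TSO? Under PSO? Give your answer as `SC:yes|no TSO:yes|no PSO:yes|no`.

outcome vector order: (A.R0,B.R0)
under SC → <0 2>, <1 0>, <1 2>, <2 0>, <2 2>
under TSO → <0 0>, <0 2>, <1 0>, <1 2>, <2 0>, <2 2>
under PSO → <0 0>, <0 2>, <1 0>, <1 2>, <2 0>, <2 2>
target <0 0> ∈ {TSO,PSO}

SC:no TSO:yes PSO:yes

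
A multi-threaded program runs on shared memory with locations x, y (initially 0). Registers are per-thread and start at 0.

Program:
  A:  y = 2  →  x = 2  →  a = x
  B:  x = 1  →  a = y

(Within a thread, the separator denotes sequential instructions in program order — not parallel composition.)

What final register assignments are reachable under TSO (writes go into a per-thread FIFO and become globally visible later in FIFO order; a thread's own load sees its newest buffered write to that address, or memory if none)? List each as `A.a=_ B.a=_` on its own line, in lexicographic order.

A.a=1 B.a=0
A.a=1 B.a=2
A.a=2 B.a=0
A.a=2 B.a=2

outcome vector order: (A.a,B.a)
|TSO outcomes| = 4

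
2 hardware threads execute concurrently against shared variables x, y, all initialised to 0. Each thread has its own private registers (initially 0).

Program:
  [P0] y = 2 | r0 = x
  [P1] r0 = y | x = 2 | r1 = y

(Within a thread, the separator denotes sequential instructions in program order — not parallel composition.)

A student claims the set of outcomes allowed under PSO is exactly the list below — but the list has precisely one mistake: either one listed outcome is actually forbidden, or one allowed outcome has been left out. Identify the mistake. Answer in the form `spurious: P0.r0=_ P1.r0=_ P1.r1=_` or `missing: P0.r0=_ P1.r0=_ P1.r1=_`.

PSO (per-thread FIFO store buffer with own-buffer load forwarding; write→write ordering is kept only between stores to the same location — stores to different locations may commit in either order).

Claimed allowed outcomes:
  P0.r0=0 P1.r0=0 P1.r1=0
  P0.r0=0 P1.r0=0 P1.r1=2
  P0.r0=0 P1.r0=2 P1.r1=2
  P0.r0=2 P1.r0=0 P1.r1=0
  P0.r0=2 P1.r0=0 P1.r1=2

outcome vector order: (P0.r0,P1.r0,P1.r1)
under PSO → (0,0,0), (0,0,2), (0,2,2), (2,0,0), (2,0,2), (2,2,2)
PSO∖claimed = {(2,2,2)}

missing: P0.r0=2 P1.r0=2 P1.r1=2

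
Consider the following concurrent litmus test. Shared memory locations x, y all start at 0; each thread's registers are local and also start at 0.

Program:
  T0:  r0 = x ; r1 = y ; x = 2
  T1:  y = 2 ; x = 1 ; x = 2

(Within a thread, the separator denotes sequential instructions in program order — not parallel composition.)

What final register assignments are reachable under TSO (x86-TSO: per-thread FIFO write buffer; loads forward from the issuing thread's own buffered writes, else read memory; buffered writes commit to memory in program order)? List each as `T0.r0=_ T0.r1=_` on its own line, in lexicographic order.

outcome vector order: (T0.r0,T0.r1)
|TSO outcomes| = 4

T0.r0=0 T0.r1=0
T0.r0=0 T0.r1=2
T0.r0=1 T0.r1=2
T0.r0=2 T0.r1=2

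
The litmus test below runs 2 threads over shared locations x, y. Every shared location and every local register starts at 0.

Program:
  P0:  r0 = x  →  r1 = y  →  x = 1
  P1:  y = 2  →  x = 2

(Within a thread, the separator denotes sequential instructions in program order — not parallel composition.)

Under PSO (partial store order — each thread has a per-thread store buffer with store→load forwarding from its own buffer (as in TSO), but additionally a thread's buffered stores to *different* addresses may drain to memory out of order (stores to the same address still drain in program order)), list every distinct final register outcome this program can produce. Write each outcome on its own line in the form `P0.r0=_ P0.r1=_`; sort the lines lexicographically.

outcome vector order: (P0.r0,P0.r1)
|PSO outcomes| = 4

P0.r0=0 P0.r1=0
P0.r0=0 P0.r1=2
P0.r0=2 P0.r1=0
P0.r0=2 P0.r1=2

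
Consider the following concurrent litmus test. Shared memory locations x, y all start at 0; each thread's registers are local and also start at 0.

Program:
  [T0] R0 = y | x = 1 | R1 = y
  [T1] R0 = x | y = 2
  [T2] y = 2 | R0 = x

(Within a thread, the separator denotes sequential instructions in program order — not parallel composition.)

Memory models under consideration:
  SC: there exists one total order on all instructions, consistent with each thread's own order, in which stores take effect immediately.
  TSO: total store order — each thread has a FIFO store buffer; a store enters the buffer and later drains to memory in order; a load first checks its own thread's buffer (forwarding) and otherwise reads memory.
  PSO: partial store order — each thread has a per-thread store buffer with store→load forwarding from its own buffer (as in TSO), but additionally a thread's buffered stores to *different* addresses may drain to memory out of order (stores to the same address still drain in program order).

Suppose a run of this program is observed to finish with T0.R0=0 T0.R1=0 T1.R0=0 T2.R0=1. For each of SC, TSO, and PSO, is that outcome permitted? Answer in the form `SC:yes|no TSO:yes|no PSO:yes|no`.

outcome vector order: (T0.R0,T0.R1,T1.R0,T2.R0)
under SC → (0,0,0,1) (0,0,1,1) (0,2,0,0) (0,2,0,1) (0,2,1,0) (0,2,1,1) (2,2,0,0) (2,2,0,1) (2,2,1,0) (2,2,1,1)
under TSO → (0,0,0,0) (0,0,0,1) (0,0,1,0) (0,0,1,1) (0,2,0,0) (0,2,0,1) (0,2,1,0) (0,2,1,1) (2,2,0,0) (2,2,0,1) (2,2,1,0) (2,2,1,1)
under PSO → (0,0,0,0) (0,0,0,1) (0,0,1,0) (0,0,1,1) (0,2,0,0) (0,2,0,1) (0,2,1,0) (0,2,1,1) (2,2,0,0) (2,2,0,1) (2,2,1,0) (2,2,1,1)
target (0,0,0,1) ∈ {SC,TSO,PSO}

SC:yes TSO:yes PSO:yes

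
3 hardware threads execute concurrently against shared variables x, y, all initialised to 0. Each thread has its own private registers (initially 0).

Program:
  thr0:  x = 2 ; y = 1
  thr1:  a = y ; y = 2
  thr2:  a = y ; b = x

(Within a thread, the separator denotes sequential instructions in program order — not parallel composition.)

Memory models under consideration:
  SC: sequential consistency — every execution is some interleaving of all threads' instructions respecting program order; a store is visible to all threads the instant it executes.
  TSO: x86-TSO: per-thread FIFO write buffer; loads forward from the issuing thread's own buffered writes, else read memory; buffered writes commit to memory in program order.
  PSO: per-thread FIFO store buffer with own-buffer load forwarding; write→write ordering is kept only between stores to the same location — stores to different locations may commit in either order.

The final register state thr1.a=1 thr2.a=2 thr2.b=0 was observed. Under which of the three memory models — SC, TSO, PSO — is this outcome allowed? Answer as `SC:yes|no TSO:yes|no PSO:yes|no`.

SC:no TSO:no PSO:yes

outcome vector order: (thr1.a,thr2.a,thr2.b)
SC (9): <0 0 0> <0 0 2> <0 1 2> <0 2 0> <0 2 2> <1 0 0> <1 0 2> <1 1 2> <1 2 2>
TSO (9): <0 0 0> <0 0 2> <0 1 2> <0 2 0> <0 2 2> <1 0 0> <1 0 2> <1 1 2> <1 2 2>
PSO (12): <0 0 0> <0 0 2> <0 1 0> <0 1 2> <0 2 0> <0 2 2> <1 0 0> <1 0 2> <1 1 0> <1 1 2> <1 2 0> <1 2 2>
target <1 2 0> ∈ {PSO}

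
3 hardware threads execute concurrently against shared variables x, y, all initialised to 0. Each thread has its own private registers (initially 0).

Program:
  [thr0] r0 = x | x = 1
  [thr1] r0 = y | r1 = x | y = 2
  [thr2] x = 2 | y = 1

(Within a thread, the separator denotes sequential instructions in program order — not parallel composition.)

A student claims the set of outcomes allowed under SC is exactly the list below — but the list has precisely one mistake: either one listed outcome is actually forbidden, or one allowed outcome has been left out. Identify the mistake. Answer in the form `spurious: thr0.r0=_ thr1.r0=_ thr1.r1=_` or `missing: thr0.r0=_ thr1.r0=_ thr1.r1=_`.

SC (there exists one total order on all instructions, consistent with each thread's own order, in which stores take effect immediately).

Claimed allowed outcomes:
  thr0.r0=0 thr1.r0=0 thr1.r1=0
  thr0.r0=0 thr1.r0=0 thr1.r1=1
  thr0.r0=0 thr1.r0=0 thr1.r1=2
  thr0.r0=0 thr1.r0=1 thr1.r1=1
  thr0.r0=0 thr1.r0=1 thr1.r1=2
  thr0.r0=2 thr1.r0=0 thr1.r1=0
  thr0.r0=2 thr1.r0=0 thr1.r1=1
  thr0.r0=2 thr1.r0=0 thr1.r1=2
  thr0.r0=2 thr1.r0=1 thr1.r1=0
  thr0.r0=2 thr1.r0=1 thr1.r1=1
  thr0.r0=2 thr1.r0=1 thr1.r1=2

spurious: thr0.r0=2 thr1.r0=1 thr1.r1=0

outcome vector order: (thr0.r0,thr1.r0,thr1.r1)
SC (10): (0,0,0) (0,0,1) (0,0,2) (0,1,1) (0,1,2) (2,0,0) (2,0,1) (2,0,2) (2,1,1) (2,1,2)
claimed∖SC = {(2,1,0)}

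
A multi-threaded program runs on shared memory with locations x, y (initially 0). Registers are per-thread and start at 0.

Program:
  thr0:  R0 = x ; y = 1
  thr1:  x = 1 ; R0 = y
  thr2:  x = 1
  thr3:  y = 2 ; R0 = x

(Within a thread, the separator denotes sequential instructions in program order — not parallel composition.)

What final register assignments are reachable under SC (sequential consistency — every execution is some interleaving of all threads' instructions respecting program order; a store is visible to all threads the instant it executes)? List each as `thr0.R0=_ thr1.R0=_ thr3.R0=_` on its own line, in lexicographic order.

outcome vector order: (thr0.R0,thr1.R0,thr3.R0)
|SC outcomes| = 10

thr0.R0=0 thr1.R0=0 thr3.R0=1
thr0.R0=0 thr1.R0=1 thr3.R0=0
thr0.R0=0 thr1.R0=1 thr3.R0=1
thr0.R0=0 thr1.R0=2 thr3.R0=0
thr0.R0=0 thr1.R0=2 thr3.R0=1
thr0.R0=1 thr1.R0=0 thr3.R0=1
thr0.R0=1 thr1.R0=1 thr3.R0=0
thr0.R0=1 thr1.R0=1 thr3.R0=1
thr0.R0=1 thr1.R0=2 thr3.R0=0
thr0.R0=1 thr1.R0=2 thr3.R0=1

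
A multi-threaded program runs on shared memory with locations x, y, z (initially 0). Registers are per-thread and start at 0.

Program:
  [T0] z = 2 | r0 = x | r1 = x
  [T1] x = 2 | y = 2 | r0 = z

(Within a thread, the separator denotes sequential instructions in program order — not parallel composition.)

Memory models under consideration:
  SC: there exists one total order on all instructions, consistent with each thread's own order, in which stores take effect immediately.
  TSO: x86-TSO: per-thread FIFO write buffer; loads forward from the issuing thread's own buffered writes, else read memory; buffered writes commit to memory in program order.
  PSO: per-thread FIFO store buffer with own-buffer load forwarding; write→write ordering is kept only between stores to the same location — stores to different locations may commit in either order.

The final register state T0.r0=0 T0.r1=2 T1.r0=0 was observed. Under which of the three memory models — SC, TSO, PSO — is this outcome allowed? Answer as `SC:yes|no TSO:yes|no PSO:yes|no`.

outcome vector order: (T0.r0,T0.r1,T1.r0)
[SC] allowed = {<0 0 2>; <0 2 2>; <2 2 0>; <2 2 2>}
[TSO] allowed = {<0 0 0>; <0 0 2>; <0 2 0>; <0 2 2>; <2 2 0>; <2 2 2>}
[PSO] allowed = {<0 0 0>; <0 0 2>; <0 2 0>; <0 2 2>; <2 2 0>; <2 2 2>}
target <0 2 0> ∈ {TSO,PSO}

SC:no TSO:yes PSO:yes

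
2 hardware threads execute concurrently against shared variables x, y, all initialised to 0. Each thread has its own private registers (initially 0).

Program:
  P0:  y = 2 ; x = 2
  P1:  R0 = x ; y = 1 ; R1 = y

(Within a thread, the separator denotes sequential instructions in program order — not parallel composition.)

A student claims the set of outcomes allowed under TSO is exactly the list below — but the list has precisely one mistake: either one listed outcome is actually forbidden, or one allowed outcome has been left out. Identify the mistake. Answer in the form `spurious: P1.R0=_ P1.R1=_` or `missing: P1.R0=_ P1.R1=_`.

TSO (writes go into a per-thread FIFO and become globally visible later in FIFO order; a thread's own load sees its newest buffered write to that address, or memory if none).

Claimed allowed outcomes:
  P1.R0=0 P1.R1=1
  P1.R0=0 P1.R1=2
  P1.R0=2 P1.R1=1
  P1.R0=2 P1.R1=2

outcome vector order: (P1.R0,P1.R1)
TSO: 3 outcomes — {(0,1); (0,2); (2,1)}
claimed∖TSO = {(2,2)}

spurious: P1.R0=2 P1.R1=2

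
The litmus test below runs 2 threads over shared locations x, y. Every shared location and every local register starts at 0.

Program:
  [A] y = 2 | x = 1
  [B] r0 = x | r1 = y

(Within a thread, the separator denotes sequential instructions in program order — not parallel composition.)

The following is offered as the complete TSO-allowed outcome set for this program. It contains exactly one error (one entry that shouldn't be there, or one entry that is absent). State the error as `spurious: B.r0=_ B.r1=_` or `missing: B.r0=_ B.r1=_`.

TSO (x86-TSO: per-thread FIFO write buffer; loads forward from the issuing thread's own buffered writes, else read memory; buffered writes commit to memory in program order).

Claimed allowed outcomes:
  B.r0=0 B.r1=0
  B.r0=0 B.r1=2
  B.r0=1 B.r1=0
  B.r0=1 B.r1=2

spurious: B.r0=1 B.r1=0

outcome vector order: (B.r0,B.r1)
TSO (3): <0 0> <0 2> <1 2>
claimed∖TSO = {<1 0>}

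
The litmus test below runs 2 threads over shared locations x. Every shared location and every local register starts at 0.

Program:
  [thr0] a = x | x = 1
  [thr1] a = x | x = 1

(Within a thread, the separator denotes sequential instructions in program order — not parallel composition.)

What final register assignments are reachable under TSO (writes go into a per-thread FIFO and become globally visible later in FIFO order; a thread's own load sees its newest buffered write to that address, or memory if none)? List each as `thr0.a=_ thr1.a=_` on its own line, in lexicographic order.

outcome vector order: (thr0.a,thr1.a)
|TSO outcomes| = 3

thr0.a=0 thr1.a=0
thr0.a=0 thr1.a=1
thr0.a=1 thr1.a=0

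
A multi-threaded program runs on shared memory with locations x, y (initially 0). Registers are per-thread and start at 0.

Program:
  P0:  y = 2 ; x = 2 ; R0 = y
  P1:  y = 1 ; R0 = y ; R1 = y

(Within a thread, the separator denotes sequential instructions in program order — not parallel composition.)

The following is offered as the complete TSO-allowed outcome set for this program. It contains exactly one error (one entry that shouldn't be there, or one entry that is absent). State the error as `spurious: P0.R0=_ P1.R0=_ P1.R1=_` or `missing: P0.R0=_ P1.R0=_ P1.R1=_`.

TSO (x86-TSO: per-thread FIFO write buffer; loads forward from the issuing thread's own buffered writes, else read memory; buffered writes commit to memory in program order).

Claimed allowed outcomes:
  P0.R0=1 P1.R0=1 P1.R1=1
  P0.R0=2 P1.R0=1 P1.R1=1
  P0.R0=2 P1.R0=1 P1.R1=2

outcome vector order: (P0.R0,P1.R0,P1.R1)
TSO: 4 outcomes — {1/1/1; 2/1/1; 2/1/2; 2/2/2}
TSO∖claimed = {2/2/2}

missing: P0.R0=2 P1.R0=2 P1.R1=2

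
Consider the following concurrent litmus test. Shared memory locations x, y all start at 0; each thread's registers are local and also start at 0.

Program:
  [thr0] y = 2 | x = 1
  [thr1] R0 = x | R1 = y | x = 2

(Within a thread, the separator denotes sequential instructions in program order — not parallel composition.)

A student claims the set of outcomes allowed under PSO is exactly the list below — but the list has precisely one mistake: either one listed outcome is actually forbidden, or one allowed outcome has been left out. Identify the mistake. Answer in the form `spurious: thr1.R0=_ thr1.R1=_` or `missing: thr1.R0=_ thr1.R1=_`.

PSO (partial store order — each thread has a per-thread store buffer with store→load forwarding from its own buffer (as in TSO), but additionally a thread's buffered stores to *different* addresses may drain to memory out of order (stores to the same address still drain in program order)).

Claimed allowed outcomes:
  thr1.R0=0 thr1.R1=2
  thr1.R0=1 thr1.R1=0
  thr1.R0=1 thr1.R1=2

outcome vector order: (thr1.R0,thr1.R1)
[PSO] allowed = {<0 0>, <0 2>, <1 0>, <1 2>}
PSO∖claimed = {<0 0>}

missing: thr1.R0=0 thr1.R1=0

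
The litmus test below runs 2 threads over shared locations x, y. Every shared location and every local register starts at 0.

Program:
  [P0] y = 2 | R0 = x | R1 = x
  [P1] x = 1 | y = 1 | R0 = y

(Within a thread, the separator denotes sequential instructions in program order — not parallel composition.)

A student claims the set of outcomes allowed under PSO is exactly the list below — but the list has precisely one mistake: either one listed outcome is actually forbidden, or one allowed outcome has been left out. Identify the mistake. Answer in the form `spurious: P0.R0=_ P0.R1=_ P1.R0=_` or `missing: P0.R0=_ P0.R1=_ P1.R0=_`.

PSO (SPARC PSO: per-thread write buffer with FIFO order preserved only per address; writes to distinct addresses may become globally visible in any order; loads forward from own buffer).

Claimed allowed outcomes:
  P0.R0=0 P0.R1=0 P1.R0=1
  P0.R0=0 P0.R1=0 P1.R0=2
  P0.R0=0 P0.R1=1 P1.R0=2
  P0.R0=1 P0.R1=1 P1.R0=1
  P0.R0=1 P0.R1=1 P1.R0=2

missing: P0.R0=0 P0.R1=1 P1.R0=1

outcome vector order: (P0.R0,P0.R1,P1.R0)
[PSO] allowed = {(0,0,1); (0,0,2); (0,1,1); (0,1,2); (1,1,1); (1,1,2)}
PSO∖claimed = {(0,1,1)}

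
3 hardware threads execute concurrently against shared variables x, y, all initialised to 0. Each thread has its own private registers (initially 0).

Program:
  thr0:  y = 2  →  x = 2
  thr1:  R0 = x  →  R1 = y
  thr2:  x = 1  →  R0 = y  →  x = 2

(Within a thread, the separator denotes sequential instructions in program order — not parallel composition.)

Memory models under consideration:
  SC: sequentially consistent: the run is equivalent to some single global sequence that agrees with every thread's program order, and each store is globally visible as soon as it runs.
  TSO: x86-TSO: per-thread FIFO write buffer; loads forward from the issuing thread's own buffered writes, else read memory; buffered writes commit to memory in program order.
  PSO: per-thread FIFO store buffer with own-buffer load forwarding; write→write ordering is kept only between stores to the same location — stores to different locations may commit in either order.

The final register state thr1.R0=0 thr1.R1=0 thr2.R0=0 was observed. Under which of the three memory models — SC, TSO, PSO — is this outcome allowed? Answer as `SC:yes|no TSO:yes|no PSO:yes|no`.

SC:yes TSO:yes PSO:yes

outcome vector order: (thr1.R0,thr1.R1,thr2.R0)
[SC] allowed = {(0,0,0), (0,0,2), (0,2,0), (0,2,2), (1,0,0), (1,0,2), (1,2,0), (1,2,2), (2,0,0), (2,2,0), (2,2,2)}
[TSO] allowed = {(0,0,0), (0,0,2), (0,2,0), (0,2,2), (1,0,0), (1,0,2), (1,2,0), (1,2,2), (2,0,0), (2,2,0), (2,2,2)}
[PSO] allowed = {(0,0,0), (0,0,2), (0,2,0), (0,2,2), (1,0,0), (1,0,2), (1,2,0), (1,2,2), (2,0,0), (2,0,2), (2,2,0), (2,2,2)}
target (0,0,0) ∈ {SC,TSO,PSO}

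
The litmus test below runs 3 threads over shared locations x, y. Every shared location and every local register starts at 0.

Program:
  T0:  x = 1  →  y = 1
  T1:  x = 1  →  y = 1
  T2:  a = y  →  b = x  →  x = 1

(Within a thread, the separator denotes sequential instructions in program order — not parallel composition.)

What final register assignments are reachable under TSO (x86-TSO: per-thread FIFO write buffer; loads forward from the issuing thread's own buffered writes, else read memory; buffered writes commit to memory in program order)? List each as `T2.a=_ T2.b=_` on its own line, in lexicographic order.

T2.a=0 T2.b=0
T2.a=0 T2.b=1
T2.a=1 T2.b=1

outcome vector order: (T2.a,T2.b)
|TSO outcomes| = 3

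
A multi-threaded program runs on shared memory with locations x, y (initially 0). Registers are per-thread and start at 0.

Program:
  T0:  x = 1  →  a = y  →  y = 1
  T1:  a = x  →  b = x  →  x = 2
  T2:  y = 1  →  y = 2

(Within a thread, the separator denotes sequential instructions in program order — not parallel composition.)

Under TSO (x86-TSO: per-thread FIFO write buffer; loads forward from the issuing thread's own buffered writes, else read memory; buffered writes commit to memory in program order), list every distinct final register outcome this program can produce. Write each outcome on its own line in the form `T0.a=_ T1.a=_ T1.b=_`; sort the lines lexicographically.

outcome vector order: (T0.a,T1.a,T1.b)
|TSO outcomes| = 9

T0.a=0 T1.a=0 T1.b=0
T0.a=0 T1.a=0 T1.b=1
T0.a=0 T1.a=1 T1.b=1
T0.a=1 T1.a=0 T1.b=0
T0.a=1 T1.a=0 T1.b=1
T0.a=1 T1.a=1 T1.b=1
T0.a=2 T1.a=0 T1.b=0
T0.a=2 T1.a=0 T1.b=1
T0.a=2 T1.a=1 T1.b=1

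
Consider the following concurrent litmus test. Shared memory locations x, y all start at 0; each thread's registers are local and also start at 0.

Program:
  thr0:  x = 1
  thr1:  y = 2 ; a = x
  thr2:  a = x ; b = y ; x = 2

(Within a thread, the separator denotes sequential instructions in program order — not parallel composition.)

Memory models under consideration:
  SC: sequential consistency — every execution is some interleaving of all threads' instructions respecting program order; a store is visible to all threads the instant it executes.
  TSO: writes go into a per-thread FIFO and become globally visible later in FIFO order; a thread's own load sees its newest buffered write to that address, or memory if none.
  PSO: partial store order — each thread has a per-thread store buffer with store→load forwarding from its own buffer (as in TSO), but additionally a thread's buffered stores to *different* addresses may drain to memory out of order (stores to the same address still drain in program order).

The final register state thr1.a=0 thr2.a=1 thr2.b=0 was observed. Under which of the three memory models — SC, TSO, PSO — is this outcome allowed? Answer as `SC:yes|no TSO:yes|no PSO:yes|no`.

outcome vector order: (thr1.a,thr2.a,thr2.b)
SC: 11 outcomes — {0/0/0 0/0/2 0/1/2 1/0/0 1/0/2 1/1/0 1/1/2 2/0/0 2/0/2 2/1/0 2/1/2}
TSO: 12 outcomes — {0/0/0 0/0/2 0/1/0 0/1/2 1/0/0 1/0/2 1/1/0 1/1/2 2/0/0 2/0/2 2/1/0 2/1/2}
PSO: 12 outcomes — {0/0/0 0/0/2 0/1/0 0/1/2 1/0/0 1/0/2 1/1/0 1/1/2 2/0/0 2/0/2 2/1/0 2/1/2}
target 0/1/0 ∈ {TSO,PSO}

SC:no TSO:yes PSO:yes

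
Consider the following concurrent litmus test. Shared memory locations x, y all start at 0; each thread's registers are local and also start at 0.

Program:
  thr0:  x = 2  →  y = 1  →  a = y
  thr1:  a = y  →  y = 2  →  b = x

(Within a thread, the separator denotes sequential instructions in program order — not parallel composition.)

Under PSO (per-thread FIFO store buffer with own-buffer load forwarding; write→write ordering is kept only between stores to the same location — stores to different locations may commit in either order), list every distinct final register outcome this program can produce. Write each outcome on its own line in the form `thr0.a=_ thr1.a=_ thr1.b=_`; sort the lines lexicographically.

outcome vector order: (thr0.a,thr1.a,thr1.b)
|PSO outcomes| = 8

thr0.a=1 thr1.a=0 thr1.b=0
thr0.a=1 thr1.a=0 thr1.b=2
thr0.a=1 thr1.a=1 thr1.b=0
thr0.a=1 thr1.a=1 thr1.b=2
thr0.a=2 thr1.a=0 thr1.b=0
thr0.a=2 thr1.a=0 thr1.b=2
thr0.a=2 thr1.a=1 thr1.b=0
thr0.a=2 thr1.a=1 thr1.b=2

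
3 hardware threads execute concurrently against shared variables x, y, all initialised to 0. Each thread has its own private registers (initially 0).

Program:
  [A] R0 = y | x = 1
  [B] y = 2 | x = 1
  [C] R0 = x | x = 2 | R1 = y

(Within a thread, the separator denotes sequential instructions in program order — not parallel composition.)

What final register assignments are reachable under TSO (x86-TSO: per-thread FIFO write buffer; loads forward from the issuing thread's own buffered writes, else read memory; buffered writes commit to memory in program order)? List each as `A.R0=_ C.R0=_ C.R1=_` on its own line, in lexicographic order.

A.R0=0 C.R0=0 C.R1=0
A.R0=0 C.R0=0 C.R1=2
A.R0=0 C.R0=1 C.R1=0
A.R0=0 C.R0=1 C.R1=2
A.R0=2 C.R0=0 C.R1=0
A.R0=2 C.R0=0 C.R1=2
A.R0=2 C.R0=1 C.R1=2

outcome vector order: (A.R0,C.R0,C.R1)
|TSO outcomes| = 7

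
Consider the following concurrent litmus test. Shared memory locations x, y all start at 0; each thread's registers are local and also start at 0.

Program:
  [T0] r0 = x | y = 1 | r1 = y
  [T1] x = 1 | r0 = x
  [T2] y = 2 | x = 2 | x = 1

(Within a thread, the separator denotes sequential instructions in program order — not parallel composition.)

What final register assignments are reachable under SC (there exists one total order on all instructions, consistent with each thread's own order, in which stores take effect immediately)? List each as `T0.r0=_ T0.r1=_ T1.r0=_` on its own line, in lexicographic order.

T0.r0=0 T0.r1=1 T1.r0=1
T0.r0=0 T0.r1=1 T1.r0=2
T0.r0=0 T0.r1=2 T1.r0=1
T0.r0=0 T0.r1=2 T1.r0=2
T0.r0=1 T0.r1=1 T1.r0=1
T0.r0=1 T0.r1=1 T1.r0=2
T0.r0=1 T0.r1=2 T1.r0=1
T0.r0=1 T0.r1=2 T1.r0=2
T0.r0=2 T0.r1=1 T1.r0=1
T0.r0=2 T0.r1=1 T1.r0=2

outcome vector order: (T0.r0,T0.r1,T1.r0)
|SC outcomes| = 10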